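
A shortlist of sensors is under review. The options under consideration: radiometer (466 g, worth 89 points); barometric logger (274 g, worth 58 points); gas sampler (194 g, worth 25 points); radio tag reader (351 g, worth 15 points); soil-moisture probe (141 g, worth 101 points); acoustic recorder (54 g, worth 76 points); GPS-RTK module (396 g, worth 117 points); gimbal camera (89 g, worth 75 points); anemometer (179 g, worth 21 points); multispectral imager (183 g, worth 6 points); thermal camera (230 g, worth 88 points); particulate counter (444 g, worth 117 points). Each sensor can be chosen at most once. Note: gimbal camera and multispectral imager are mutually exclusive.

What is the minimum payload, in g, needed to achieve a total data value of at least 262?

425

Minimise g subject to total data value ≥ 262.
soil-moisture probe + acoustic recorder + thermal camera reaches 265 using 425 g.
Below 425 g the best achievable stays under 262.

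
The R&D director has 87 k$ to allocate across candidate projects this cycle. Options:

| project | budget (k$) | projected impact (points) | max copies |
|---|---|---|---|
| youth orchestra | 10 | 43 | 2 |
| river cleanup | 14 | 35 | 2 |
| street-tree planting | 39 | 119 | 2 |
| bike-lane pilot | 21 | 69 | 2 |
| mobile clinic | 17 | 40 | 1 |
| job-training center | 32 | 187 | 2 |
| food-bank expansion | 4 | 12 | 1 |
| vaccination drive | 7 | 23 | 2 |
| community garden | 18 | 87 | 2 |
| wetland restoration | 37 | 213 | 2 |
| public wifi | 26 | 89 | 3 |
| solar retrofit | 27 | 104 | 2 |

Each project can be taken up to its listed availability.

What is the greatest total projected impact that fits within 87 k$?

487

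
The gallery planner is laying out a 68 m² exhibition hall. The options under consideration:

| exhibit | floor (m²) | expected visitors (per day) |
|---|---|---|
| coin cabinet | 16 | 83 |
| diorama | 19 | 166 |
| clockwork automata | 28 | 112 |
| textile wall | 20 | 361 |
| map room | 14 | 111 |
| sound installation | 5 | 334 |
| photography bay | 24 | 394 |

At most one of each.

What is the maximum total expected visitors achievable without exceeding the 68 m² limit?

1255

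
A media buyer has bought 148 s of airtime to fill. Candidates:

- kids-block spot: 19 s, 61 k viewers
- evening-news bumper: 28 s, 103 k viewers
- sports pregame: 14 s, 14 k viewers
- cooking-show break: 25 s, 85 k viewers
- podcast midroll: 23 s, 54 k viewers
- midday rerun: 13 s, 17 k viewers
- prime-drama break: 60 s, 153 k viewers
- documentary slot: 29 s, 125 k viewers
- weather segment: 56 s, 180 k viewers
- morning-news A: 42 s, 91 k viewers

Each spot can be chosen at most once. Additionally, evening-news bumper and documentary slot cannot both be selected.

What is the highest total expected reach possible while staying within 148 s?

468

Taking kids-block spot + cooking-show break + midday rerun + documentary slot + weather segment: 142 s used, 468 in expected reach.
The spare 6 s is too small for any remaining spot, and no feasible exchange beats 468.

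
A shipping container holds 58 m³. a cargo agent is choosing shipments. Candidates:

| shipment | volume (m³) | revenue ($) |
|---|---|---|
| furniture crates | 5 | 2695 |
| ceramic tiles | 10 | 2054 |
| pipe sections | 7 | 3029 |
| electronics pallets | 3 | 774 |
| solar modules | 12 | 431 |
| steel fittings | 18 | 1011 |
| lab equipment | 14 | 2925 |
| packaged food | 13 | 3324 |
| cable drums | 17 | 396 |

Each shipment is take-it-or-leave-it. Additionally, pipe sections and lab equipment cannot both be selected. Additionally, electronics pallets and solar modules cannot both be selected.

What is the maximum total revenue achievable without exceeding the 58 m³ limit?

12887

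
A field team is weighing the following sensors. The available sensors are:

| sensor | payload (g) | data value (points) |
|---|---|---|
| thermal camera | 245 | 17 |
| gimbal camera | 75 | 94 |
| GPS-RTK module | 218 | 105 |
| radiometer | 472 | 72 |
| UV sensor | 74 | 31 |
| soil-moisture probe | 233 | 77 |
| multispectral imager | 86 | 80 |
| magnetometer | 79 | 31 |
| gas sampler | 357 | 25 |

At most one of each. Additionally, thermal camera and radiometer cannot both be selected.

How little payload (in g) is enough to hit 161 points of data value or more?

161

Look for the lowest-payload combination reaching 161.
gimbal camera + multispectral imager reaches 174 using 161 g.
No combination under 161 g hits 161.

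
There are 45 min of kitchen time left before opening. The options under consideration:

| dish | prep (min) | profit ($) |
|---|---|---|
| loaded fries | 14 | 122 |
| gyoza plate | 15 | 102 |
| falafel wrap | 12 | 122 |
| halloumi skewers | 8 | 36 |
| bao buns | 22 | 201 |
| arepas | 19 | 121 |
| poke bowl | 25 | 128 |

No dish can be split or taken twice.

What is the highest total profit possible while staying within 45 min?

The ratio heuristic lands on falafel wrap + halloumi skewers + bao buns (359) but leaves 3 min idle.
Dropping halloumi skewers and bao buns frees 30 min; slotting in loaded fries + arepas (33 min) lifts the total to 365 at 45 min.
Every other selection either busts 45 min or fails to beat 365.

365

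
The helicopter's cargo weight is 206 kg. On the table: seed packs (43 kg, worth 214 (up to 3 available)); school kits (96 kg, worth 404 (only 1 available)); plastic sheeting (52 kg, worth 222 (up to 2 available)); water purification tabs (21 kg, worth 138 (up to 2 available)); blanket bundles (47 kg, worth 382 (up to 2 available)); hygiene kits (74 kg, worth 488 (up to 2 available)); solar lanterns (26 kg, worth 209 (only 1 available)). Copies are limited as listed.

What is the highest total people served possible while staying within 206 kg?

Greedy by ratio would take 2×blanket bundles + hygiene kits + solar lanterns: 194 kg used, total 1461.
Replace hygiene kits with seed packs + 2×water purification tabs: the trade gains 2 net, giving 1463 at 205 kg.
Nothing else within 206 kg beats 1463.

1463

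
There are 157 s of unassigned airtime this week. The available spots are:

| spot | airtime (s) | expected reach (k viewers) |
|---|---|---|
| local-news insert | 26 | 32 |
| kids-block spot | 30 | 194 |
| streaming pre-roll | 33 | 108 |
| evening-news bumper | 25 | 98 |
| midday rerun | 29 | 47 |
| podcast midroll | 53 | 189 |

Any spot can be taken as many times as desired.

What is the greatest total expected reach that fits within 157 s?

970

The ratio ordering already packs tightly: 5×kids-block spot, 150 s, 970.
The spare 7 s is too small for any remaining spot, and no exchange beats 970.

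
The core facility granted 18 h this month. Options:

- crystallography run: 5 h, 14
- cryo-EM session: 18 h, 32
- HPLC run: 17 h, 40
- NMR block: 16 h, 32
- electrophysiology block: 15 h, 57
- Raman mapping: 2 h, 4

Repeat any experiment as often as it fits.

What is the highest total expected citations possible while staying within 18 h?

Density check — electrophysiology block 3.80, crystallography run 2.80, HPLC run 2.35, NMR block 2.00 are the best per h.
Taking electrophysiology block + Raman mapping: 17 h used, 61 in expected citations.

61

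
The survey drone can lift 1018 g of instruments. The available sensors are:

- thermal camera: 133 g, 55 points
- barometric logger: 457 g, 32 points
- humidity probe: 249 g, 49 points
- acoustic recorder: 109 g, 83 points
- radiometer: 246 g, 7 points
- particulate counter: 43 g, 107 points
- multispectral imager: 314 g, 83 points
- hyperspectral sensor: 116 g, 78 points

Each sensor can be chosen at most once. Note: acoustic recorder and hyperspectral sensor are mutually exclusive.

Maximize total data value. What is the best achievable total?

377

Ranking by ratio (data value/g): particulate counter 2.49, acoustic recorder 0.76, hyperspectral sensor 0.67, thermal camera 0.41.
Best packing: thermal camera + humidity probe + acoustic recorder + particulate counter + multispectral imager — 848 g, 377 total.
Next best is thermal camera + humidity probe + particulate counter + multispectral imager + hyperspectral sensor at 372 (855 g) — short by 5.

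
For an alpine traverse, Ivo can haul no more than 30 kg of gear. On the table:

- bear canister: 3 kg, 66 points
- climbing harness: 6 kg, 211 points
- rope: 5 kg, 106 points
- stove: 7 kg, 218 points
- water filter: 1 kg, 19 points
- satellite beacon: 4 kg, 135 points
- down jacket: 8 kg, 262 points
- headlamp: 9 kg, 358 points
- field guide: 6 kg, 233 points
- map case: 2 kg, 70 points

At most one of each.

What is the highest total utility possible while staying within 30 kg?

By utility per kg: headlamp 39.78, field guide 38.83, climbing harness 35.17 lead.
Taking the top-ratio items first gives bear canister + climbing harness + satellite beacon + headlamp + field guide + map case for 1073 (30 kg).
Dropping bear canister and satellite beacon frees 7 kg; slotting in stove (7 kg) lifts the total to 1090 at 30 kg.
Nothing else within 30 kg beats 1090.

1090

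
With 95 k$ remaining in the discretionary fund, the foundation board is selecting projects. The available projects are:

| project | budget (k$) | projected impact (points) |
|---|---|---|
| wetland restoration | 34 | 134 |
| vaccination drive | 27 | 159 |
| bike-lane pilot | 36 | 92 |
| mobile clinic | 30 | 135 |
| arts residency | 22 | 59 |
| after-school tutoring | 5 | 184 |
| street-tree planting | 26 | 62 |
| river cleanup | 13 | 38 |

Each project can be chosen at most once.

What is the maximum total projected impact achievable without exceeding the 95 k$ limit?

540

By projected impact per k$: after-school tutoring 36.80, vaccination drive 5.89, mobile clinic 4.50, wetland restoration 3.94 lead.
Filling by ratio: vaccination drive + mobile clinic + after-school tutoring + river cleanup for 516, with 20 k$ left unused.
The 13 k$ tied up in river cleanup is better spent on street-tree planting — total rises to 540 (88 k$).
Runner-up wetland restoration + vaccination drive + after-school tutoring + street-tree planting tops out at 539.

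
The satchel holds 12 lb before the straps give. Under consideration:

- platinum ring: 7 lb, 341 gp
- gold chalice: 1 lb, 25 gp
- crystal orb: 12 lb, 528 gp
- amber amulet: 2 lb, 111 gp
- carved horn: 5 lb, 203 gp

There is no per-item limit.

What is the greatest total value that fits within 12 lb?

By value per lb: amber amulet 55.50, platinum ring 48.71, crystal orb 44.00 lead.
Taking 6×amber amulet: 12 lb used, 666 in value.
Every other selection either busts 12 lb or fails to beat 666.

666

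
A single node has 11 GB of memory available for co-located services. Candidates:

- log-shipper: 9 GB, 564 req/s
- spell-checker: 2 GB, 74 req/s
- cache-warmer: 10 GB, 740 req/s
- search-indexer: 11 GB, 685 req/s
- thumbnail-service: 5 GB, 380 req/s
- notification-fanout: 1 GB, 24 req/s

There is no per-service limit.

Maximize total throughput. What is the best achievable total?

By throughput per GB: thumbnail-service 76.00, cache-warmer 74.00, log-shipper 62.67, search-indexer 62.27 lead.
Taking 2×thumbnail-service + notification-fanout: 11 GB used, 784 in throughput.
Nothing else within 11 GB beats 784.

784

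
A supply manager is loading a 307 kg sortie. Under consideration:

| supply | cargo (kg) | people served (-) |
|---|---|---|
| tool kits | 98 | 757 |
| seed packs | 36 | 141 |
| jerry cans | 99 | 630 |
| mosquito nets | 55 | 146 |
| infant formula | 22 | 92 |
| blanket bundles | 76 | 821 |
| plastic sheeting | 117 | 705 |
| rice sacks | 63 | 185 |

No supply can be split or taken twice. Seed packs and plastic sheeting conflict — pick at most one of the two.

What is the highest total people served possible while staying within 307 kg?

Ranking by ratio (people served/kg): blanket bundles 10.80, tool kits 7.72, jerry cans 6.36, plastic sheeting 6.03.
Taking tool kits + jerry cans + infant formula + blanket bundles: 295 kg used, 2300 in people served.
That's the maximum — no feasible swap from here does better than 2300.

2300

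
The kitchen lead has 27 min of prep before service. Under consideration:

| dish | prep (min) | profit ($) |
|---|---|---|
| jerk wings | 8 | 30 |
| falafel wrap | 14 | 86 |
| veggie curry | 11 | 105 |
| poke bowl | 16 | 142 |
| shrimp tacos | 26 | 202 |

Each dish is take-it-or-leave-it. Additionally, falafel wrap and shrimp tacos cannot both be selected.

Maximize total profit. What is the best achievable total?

247

Taking veggie curry + poke bowl: 27 min used, 247 in profit.
The closest alternative, shrimp tacos, reaches only 202.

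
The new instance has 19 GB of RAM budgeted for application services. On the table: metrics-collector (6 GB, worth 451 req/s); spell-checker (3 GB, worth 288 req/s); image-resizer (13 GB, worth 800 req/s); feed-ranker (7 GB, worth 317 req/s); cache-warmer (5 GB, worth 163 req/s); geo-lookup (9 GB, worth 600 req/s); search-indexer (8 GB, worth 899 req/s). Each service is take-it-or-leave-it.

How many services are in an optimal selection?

Best achievable throughput is 1638.
One optimal bundle: metrics-collector + spell-checker + search-indexer (17 GB).
Every optimal selection uses 3 services.

3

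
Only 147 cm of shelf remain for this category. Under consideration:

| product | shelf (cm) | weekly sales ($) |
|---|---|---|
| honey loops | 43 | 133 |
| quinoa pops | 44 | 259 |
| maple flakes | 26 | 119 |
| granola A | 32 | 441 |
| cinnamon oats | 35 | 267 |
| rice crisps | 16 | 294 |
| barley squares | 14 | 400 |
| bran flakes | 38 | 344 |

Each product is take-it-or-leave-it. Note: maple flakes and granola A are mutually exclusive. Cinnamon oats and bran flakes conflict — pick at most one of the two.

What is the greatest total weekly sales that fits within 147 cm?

1738

By weekly sales per cm: barley squares 28.57, rice crisps 18.38, granola A 13.78, bran flakes 9.05 lead.
Best packing: quinoa pops + granola A + rice crisps + barley squares + bran flakes — 144 cm, 1738 total.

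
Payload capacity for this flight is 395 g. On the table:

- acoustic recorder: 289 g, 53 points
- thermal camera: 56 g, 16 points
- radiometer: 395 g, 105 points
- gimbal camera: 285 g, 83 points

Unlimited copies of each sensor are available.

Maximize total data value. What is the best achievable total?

112

Density check — gimbal camera 0.29, thermal camera 0.29, radiometer 0.27 are the best per g.
A density-first pass picks thermal camera + gimbal camera — 99 at 341 g.
Dropping gimbal camera frees 285 g; slotting in 6×thermal camera (336 g) lifts the total to 112 at 392 g.
Nothing else within 395 g beats 112.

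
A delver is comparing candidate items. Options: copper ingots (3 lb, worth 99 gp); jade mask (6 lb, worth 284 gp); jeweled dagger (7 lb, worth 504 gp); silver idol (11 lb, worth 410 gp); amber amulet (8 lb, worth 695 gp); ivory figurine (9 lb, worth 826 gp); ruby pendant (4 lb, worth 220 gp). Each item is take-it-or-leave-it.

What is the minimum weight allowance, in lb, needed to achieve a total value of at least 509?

Need the lightest bundle worth ≥ 509.
Taking amber amulet gives 695 (≥ 509) for 8 lb.
Any bundle with less than 8 lb falls short of 509.

8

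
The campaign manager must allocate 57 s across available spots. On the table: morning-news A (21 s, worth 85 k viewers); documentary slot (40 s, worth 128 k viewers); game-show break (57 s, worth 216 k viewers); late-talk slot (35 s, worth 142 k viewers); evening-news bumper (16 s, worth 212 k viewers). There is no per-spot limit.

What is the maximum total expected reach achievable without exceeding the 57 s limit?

The ratio ordering already packs tightly: 3×evening-news bumper, 48 s, 636.

636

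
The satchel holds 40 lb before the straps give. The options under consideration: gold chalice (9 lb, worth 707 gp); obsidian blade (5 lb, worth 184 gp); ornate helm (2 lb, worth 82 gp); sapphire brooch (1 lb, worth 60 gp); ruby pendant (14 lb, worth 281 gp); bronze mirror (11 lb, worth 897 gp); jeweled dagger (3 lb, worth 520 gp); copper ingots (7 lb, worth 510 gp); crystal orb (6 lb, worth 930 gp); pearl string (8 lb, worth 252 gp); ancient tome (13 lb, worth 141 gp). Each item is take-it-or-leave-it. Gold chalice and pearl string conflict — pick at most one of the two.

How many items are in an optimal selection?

Best achievable value is 3706.
For example gold chalice + ornate helm + sapphire brooch + bronze mirror + jeweled dagger + copper ingots + crystal orb achieves it, using 39 lb.
Every optimal selection uses 7 items.

7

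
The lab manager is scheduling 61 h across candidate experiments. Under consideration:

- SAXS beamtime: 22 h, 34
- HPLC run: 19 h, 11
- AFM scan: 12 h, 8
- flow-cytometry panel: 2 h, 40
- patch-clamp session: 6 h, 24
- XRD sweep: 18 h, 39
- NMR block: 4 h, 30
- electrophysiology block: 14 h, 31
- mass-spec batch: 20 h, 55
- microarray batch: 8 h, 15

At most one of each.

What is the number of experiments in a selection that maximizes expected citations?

Optimal total is 203.
flow-cytometry panel + patch-clamp session + XRD sweep + NMR block + mass-spec batch + microarray batch hits 203 at 58 h.
Every optimal selection uses 6 experiments.

6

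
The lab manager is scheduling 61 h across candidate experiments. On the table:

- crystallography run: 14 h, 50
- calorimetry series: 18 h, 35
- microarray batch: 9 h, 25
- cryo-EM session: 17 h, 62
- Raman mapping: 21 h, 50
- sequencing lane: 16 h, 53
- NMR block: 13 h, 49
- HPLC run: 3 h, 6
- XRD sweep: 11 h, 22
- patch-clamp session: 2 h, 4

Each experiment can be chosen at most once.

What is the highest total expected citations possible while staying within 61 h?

The ratio ordering already packs tightly: crystallography run + cryo-EM session + sequencing lane + NMR block, 60 h, 214.
An exhaustive check of the 1024 subsets confirms 214.

214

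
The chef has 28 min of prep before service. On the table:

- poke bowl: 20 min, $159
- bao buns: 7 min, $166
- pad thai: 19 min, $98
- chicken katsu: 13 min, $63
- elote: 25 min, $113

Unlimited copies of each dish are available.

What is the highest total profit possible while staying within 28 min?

664

The ratio ordering already packs tightly: 4×bao buns, 28 min, 664.
No other feasible combination exceeds 664.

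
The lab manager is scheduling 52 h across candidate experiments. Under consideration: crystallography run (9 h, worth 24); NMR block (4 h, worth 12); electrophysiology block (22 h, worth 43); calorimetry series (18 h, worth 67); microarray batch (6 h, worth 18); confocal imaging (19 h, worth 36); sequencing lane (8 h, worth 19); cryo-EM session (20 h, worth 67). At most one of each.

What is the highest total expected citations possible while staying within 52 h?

Density check — calorimetry series 3.72, cryo-EM session 3.35, NMR block 3.00, microarray batch 3.00 are the best per h.
Filling by ratio: NMR block + calorimetry series + microarray batch + cryo-EM session for 164, with 4 h left unused.
Dropping NMR block frees 4 h; slotting in sequencing lane (8 h) lifts the total to 171 at 52 h.

171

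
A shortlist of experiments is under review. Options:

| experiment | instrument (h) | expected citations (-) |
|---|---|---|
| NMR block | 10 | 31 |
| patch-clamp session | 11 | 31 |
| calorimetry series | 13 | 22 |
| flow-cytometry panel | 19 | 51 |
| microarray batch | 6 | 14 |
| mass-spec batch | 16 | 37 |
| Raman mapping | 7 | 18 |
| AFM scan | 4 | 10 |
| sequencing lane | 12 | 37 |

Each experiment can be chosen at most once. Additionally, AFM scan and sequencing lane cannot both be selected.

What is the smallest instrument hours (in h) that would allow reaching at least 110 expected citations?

Need the lightest bundle worth ≥ 110.
NMR block + patch-clamp session + microarray batch + sequencing lane: 113 expected citations at 39 h.
Below 39 h the best achievable stays under 110.

39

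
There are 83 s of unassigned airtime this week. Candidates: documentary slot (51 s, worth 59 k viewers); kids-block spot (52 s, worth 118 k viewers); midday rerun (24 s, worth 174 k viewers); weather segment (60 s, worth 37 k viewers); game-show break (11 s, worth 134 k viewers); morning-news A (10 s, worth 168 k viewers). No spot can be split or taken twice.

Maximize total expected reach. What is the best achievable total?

Density check — morning-news A 16.80, game-show break 12.18, midday rerun 7.25 are the best per s.
Best packing: midday rerun + game-show break + morning-news A — 45 s, 476 total.
Every other selection either busts 83 s or fails to beat 476.

476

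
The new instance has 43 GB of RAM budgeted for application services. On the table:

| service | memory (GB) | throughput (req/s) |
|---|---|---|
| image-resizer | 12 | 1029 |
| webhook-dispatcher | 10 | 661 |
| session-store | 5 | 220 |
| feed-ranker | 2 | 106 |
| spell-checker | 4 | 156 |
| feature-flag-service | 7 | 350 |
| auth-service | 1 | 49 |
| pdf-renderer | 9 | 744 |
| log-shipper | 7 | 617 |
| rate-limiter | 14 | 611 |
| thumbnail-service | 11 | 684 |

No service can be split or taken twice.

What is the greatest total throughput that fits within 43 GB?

3271

Filling by ratio: image-resizer + webhook-dispatcher + feed-ranker + auth-service + pdf-renderer + log-shipper for 3206, with 2 GB left unused.
Replace feed-ranker and auth-service with session-store: the trade gains 65 net, giving 3271 at 43 GB.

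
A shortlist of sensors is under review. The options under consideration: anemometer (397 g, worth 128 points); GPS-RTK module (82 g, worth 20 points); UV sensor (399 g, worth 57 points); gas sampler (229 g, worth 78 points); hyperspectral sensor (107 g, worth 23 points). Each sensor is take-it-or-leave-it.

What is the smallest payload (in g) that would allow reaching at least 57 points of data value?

Need the lightest bundle worth ≥ 57.
gas sampler reaches 78 using 229 g.
Any bundle with less than 229 g falls short of 57.

229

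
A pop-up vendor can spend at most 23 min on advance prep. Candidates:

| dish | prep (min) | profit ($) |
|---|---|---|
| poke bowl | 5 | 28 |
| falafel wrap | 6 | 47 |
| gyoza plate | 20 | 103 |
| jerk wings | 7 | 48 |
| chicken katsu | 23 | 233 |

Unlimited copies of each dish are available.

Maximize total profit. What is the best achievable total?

The ratio ordering already packs tightly: chicken katsu, 23 min, 233.
That's the maximum — no swap from here does better than 233.

233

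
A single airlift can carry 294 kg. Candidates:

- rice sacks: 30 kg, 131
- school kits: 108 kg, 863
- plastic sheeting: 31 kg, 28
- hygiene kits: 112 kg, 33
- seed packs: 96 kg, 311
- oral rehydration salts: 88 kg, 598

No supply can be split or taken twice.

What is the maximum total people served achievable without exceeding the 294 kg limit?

A density-first pass picks rice sacks + school kits + plastic sheeting + oral rehydration salts — 1620 at 257 kg.
The 61 kg tied up in rice sacks and plastic sheeting is better spent on seed packs — total rises to 1772 (292 kg).

1772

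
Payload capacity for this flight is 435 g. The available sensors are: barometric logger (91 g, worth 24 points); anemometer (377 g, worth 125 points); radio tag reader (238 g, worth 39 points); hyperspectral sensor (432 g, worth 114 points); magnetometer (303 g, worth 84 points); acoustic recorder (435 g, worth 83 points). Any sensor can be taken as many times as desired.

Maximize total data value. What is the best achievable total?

Taking anemometer: 377 g used, 125 in data value.
The spare 58 g is too small for any remaining sensor, and no exchange beats 125.

125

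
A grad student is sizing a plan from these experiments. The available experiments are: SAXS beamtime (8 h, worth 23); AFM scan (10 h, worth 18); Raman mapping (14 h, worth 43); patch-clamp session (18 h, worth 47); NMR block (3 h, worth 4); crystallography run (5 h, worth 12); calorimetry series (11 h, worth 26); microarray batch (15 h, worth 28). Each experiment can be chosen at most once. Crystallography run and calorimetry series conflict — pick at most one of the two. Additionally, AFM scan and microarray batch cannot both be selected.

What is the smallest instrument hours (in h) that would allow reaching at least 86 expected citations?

32

Need the lightest bundle worth ≥ 86.
Taking Raman mapping + patch-clamp session gives 90 (≥ 86) for 32 h.
Any bundle with less than 32 h falls short of 86.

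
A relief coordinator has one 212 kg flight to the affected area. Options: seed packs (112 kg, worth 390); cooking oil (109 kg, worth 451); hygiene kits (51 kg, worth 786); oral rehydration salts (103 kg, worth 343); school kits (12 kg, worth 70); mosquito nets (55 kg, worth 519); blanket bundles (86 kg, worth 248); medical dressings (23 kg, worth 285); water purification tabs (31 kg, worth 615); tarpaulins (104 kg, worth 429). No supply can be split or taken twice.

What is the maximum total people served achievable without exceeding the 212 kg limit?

2275

The ratio ordering already packs tightly: hygiene kits + school kits + mosquito nets + medical dressings + water purification tabs, 172 kg, 2275.
The closest alternative, hygiene kits + mosquito nets + medical dressings + water purification tabs, reaches only 2205.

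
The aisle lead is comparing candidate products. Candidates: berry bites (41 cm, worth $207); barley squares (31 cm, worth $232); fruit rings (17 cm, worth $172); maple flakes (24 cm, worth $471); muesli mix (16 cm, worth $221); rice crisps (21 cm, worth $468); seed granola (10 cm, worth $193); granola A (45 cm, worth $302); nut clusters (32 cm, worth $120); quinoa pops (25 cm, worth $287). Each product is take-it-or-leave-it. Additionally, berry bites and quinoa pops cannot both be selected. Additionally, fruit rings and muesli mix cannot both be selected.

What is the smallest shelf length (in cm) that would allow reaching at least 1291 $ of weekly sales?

71

Minimise cm subject to total weekly sales ≥ 1291.
maple flakes + muesli mix + rice crisps + seed granola: 1353 weekly sales at 71 cm.
Below 71 cm the best achievable stays under 1291.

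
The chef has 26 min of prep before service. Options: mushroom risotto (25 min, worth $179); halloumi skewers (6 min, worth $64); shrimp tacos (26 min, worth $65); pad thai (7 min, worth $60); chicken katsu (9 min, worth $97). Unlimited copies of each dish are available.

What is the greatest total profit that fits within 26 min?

258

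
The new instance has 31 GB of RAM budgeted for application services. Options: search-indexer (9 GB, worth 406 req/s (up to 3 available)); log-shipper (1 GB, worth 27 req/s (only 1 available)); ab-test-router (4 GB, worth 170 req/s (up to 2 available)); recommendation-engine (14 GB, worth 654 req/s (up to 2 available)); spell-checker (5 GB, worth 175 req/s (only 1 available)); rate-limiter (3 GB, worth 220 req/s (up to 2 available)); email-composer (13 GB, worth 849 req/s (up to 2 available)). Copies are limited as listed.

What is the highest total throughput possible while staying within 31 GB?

Filling by ratio: search-indexer + log-shipper + 2×rate-limiter + email-composer for 1722, with 2 GB left unused.
Replace search-indexer and rate-limiter with email-composer: the trade gains 223 net, giving 1945 at 30 GB.
Every other selection either busts 31 GB or exceeds an availability limit or fails to beat 1945.

1945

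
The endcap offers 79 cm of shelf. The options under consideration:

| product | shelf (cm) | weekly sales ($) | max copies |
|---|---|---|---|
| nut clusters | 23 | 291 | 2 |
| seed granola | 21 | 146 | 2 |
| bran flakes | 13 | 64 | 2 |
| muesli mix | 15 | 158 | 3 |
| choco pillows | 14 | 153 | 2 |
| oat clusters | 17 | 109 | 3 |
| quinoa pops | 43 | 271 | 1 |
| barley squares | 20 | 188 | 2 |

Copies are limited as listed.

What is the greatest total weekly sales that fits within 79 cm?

898

Ranking by ratio (weekly sales/cm): nut clusters 12.65, choco pillows 10.93, muesli mix 10.53.
Filling by ratio: 2×nut clusters + 2×choco pillows for 888, with 5 cm left unused.
Replace 2×choco pillows with 2×muesli mix: the trade gains 10 net, giving 898 at 76 cm.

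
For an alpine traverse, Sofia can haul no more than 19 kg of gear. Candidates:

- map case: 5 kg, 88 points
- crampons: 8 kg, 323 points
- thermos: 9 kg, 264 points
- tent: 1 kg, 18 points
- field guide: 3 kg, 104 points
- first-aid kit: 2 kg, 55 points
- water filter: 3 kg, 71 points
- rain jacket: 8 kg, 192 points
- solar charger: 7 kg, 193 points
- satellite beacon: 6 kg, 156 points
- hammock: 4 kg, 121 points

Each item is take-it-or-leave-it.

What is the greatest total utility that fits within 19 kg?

642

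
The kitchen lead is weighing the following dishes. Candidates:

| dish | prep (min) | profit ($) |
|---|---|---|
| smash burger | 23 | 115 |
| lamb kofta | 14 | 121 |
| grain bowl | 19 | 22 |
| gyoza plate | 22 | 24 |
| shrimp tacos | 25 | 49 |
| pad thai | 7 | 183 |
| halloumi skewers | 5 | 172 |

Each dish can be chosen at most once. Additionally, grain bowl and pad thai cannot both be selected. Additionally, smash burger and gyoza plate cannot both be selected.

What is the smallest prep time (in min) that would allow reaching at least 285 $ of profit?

Minimise min subject to total profit ≥ 285.
Taking pad thai + halloumi skewers gives 355 (≥ 285) for 12 min.
Below 12 min the best achievable stays under 285.

12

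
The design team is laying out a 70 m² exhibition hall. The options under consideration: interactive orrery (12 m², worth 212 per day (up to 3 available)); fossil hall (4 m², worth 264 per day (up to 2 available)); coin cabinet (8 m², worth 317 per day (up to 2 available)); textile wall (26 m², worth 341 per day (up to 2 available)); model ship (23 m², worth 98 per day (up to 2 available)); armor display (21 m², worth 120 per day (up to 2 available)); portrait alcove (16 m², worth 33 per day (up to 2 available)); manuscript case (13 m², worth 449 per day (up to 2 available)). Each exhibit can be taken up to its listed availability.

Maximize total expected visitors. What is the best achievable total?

2272

Taking interactive orrery + 2×fossil hall + 2×coin cabinet + 2×manuscript case: 62 m² used, 2272 in expected visitors.
Nothing else within 70 m² beats 2272.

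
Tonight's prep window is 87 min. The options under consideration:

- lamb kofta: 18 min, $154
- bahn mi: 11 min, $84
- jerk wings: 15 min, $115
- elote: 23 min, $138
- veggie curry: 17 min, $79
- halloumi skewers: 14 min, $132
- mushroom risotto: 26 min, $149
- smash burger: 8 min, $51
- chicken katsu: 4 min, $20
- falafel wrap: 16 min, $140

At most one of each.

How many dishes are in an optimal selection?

7

Best achievable profit is 696.
lamb kofta + bahn mi + jerk wings + halloumi skewers + smash burger + chicken katsu + falafel wrap hits 696 at 86 min.
All optima have 7 dishes.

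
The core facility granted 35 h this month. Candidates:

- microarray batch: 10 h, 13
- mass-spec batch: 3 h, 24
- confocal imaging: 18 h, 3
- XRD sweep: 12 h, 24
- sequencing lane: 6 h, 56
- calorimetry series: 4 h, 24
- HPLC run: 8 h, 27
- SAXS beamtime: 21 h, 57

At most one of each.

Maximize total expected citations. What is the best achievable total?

Taking the top-ratio experiments first gives mass-spec batch + XRD sweep + sequencing lane + calorimetry series + HPLC run for 155 (33 h).
Replace XRD sweep and HPLC run with SAXS beamtime: the trade gains 6 net, giving 161 at 34 h.
The closest alternative, mass-spec batch + XRD sweep + sequencing lane + calorimetry series + HPLC run, reaches only 155.

161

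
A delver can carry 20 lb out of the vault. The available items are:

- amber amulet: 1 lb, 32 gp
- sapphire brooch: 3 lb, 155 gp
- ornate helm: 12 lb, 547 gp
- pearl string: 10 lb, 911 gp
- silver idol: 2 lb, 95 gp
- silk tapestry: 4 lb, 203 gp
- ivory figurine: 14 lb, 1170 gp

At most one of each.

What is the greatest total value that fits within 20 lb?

1468

Ranking by ratio (value/lb): pearl string 91.10, ivory figurine 83.57, sapphire brooch 51.67.
Taking the top-ratio items first gives amber amulet + sapphire brooch + pearl string + silver idol + silk tapestry for 1396 (20 lb).
Replace amber amulet and sapphire brooch and pearl string with ivory figurine: the trade gains 72 net, giving 1468 at 20 lb.
Runner-up amber amulet + sapphire brooch + silver idol + ivory figurine tops out at 1452.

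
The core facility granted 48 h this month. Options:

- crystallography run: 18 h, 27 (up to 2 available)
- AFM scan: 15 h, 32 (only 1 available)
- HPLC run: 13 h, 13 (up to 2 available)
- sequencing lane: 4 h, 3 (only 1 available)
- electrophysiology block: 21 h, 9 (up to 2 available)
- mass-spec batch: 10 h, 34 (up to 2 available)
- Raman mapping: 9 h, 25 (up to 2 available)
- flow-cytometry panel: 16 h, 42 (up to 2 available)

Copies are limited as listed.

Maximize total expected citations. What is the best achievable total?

By expected citations per h: mass-spec batch 3.40, Raman mapping 2.78, flow-cytometry panel 2.62 lead.
The ratio heuristic lands on sequencing lane + 2×mass-spec batch + 2×Raman mapping (121) but leaves 6 h idle.
The 13 h tied up in sequencing lane and Raman mapping is better spent on flow-cytometry panel — total rises to 135 (45 h).
No other feasible combination exceeds 135.

135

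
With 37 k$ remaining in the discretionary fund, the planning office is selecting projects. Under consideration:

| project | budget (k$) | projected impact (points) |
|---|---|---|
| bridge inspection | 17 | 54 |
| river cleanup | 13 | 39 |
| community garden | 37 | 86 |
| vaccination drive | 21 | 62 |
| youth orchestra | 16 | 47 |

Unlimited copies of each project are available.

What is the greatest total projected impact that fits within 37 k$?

The ratio heuristic lands on 2×bridge inspection (108) but leaves 3 k$ idle.
Dropping 2×bridge inspection frees 34 k$; slotting in vaccination drive + youth orchestra (37 k$) lifts the total to 109 at 37 k$.
That's the maximum — no swap from here does better than 109.

109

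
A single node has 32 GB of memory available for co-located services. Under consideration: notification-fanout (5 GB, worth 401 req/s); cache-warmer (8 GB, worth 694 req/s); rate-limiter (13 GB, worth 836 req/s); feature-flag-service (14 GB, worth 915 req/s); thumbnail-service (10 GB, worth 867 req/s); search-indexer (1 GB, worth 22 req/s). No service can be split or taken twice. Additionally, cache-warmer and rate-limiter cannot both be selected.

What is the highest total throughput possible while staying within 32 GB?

2476

The ratio heuristic lands on notification-fanout + cache-warmer + thumbnail-service + search-indexer (1984) but leaves 8 GB idle.
The 6 GB tied up in notification-fanout and search-indexer is better spent on feature-flag-service — total rises to 2476 (32 GB).
Next best is notification-fanout + feature-flag-service + thumbnail-service + search-indexer at 2205 (30 GB) — short by 271.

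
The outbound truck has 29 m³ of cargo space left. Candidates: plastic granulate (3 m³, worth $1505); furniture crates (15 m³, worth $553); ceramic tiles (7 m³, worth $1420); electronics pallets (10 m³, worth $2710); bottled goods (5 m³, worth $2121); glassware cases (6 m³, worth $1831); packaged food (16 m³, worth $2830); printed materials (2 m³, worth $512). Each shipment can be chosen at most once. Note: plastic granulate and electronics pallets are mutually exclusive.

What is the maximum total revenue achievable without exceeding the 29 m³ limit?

Taking ceramic tiles + electronics pallets + bottled goods + glassware cases: 28 m³ used, 8082 in revenue.

8082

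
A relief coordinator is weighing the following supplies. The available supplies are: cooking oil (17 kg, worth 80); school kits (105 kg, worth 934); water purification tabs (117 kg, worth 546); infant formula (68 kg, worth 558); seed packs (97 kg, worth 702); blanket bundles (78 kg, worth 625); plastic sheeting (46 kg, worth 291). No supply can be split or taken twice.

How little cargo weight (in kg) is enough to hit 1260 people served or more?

163

Need the lightest bundle worth ≥ 1260.
cooking oil + infant formula + blanket bundles reaches 1263 using 163 kg.
Any bundle with less than 163 kg falls short of 1260.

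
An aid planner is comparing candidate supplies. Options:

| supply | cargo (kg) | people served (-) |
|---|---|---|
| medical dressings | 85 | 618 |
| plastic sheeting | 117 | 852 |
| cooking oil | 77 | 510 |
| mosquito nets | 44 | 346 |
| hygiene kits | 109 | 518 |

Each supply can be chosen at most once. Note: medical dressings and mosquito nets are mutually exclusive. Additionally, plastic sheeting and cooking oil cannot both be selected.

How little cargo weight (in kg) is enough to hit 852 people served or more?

Look for the lowest-cargo combination reaching 852.
plastic sheeting reaches 852 using 117 kg.
Below 117 kg the best achievable stays under 852.

117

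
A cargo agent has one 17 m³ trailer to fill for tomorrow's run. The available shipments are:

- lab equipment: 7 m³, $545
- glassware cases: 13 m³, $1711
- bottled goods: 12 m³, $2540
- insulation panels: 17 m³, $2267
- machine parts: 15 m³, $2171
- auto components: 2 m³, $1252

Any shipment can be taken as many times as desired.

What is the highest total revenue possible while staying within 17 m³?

10016

Taking 8×auto components: 16 m³ used, 10016 in revenue.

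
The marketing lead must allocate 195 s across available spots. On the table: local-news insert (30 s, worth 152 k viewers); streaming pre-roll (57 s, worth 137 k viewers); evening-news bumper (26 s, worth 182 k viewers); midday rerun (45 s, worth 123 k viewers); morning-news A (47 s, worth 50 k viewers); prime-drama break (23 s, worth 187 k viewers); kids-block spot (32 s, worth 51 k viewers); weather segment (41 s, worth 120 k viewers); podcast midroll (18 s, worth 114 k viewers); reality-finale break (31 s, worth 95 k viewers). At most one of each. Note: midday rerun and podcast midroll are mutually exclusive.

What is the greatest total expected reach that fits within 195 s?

Ranking by ratio (expected reach/s): prime-drama break 8.13, evening-news bumper 7.00, podcast midroll 6.33, local-news insert 5.07.
The ratio heuristic lands on local-news insert + evening-news bumper + prime-drama break + weather segment + podcast midroll + reality-finale break (850) but leaves 26 s idle.
Replace reality-finale break with streaming pre-roll: the trade gains 42 net, giving 892 at 195 s.

892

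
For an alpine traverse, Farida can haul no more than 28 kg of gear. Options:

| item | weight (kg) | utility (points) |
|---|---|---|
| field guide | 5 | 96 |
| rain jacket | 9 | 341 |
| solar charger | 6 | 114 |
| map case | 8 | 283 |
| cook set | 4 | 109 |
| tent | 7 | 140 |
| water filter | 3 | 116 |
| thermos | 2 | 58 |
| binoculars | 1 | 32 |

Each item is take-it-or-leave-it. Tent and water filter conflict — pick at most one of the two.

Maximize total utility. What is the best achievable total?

Taking rain jacket + map case + cook set + water filter + thermos + binoculars: 27 kg used, 939 in utility.

939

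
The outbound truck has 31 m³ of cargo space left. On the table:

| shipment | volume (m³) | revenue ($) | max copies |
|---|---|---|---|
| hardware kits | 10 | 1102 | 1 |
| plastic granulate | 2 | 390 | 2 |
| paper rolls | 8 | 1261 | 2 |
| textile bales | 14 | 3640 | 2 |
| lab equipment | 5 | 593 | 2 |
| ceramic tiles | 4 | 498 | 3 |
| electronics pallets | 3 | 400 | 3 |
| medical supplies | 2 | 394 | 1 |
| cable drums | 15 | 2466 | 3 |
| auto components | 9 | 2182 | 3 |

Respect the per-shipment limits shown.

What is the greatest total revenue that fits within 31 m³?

7680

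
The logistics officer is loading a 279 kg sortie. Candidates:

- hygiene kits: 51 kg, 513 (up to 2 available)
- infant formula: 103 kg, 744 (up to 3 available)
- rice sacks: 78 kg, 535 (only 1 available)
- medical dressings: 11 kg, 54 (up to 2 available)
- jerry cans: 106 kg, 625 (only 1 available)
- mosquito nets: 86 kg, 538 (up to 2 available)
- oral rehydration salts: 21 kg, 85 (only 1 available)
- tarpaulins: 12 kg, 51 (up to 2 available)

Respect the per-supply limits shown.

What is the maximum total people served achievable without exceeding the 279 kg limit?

Filling by ratio: 2×hygiene kits + infant formula + 2×medical dressings + oral rehydration salts + 2×tarpaulins for 2065, with 7 kg left unused.
A better packing is 2×hygiene kits + rice sacks + medical dressings + mosquito nets: 277 kg, total 2153.
The spare 2 kg is too small for any remaining supply, and no exchange beats 2153.

2153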